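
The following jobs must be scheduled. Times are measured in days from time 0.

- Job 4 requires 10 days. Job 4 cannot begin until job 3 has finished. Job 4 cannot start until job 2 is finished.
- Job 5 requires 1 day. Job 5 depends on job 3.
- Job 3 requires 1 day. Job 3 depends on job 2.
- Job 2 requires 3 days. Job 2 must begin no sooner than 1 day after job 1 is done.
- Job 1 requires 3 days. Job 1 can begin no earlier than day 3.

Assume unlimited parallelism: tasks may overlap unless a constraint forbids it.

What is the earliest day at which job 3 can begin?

After its own release at day 3, job 1 can start at day 3 and finishes at day 6.
After job 1 (finishes day 6, plus 1-day gap → day 7), job 2 can start at day 7 and finishes at day 10.
Job 3 waits on job 2 (finishes day 10), so the earliest it can start is day 10.

10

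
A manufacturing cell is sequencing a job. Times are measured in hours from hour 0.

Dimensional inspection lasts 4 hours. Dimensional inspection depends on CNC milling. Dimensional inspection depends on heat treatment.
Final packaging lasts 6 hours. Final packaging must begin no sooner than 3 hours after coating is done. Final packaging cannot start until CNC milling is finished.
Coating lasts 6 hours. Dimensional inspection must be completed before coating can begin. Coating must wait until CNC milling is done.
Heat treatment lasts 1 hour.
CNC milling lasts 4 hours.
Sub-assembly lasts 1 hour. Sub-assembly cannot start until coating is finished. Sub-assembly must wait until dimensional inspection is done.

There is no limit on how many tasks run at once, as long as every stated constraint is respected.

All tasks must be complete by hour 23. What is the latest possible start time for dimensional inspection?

To finish by hour 23, sub-assembly (duration 1) must start no later than hour 22.
To finish by hour 23, final packaging (duration 6) must start no later than hour 17.
Coating must finish in time for sub-assembly (must start by hour 22); final packaging (must start by hour 17, minus 3-hour gap → hour 14). The tightest is hour 14, so coating must start by 14 − 6 = hour 8.
Dimensional inspection has several dependents: coating (must start by hour 8); sub-assembly (must start by hour 22). The earliest of those limits is hour 8, so dimensional inspection must start by 8 − 4 = hour 4.

4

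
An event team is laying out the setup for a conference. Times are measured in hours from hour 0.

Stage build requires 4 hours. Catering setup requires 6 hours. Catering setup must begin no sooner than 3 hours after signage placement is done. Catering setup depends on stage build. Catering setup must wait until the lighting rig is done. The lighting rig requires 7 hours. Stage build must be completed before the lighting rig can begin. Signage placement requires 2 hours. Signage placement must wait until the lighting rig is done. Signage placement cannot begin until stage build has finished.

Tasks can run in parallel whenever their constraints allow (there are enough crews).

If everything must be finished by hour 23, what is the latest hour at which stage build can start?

1

Catering setup has no dependents, so it just needs to finish by hour 23. Starting by 23 − 6 = hour 17 achieves that.
Signage placement has to be done before catering setup (must start by hour 17, minus 3-hour gap → hour 14). That means finishing by hour 14, i.e. starting by 14 − 2 = hour 12.
The lighting rig must finish in time for signage placement (must start by hour 12); catering setup (must start by hour 17). The tightest is hour 12, so the lighting rig must start by 12 − 7 = hour 5.
Stage build has several dependents: the lighting rig (must start by hour 5); signage placement (must start by hour 12); catering setup (must start by hour 17). The earliest of those limits is hour 5, so stage build must start by 5 − 4 = hour 1.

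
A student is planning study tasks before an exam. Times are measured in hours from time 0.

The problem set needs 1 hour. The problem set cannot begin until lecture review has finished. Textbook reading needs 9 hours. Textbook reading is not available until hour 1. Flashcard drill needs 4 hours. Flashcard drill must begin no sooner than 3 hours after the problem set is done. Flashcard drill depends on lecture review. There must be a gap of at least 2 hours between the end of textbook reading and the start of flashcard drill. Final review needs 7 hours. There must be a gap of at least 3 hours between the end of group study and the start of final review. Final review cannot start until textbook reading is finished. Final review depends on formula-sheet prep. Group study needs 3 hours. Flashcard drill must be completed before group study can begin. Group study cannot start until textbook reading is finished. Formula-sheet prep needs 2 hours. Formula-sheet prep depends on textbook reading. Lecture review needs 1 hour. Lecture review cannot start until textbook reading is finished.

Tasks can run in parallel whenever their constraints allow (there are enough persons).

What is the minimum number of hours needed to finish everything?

32

Textbook reading cannot begin until its own release at hour 1. It runs from hour 1 to 1 + 9 = hour 10.
Formula-sheet prep waits on textbook reading (finishes hour 10), so it starts at hour 10 and finishes at 10 + 2 = hour 12.
After textbook reading (finishes hour 10), lecture review can start at hour 10 and finishes at hour 11.
The problem set cannot begin until lecture review (finishes hour 11). It runs from hour 11 to 11 + 1 = hour 12.
Flashcard drill has to wait for the problem set (finishes hour 12, plus 3-hour gap → hour 15); lecture review (finishes hour 11); textbook reading (finishes hour 10, plus 2-hour gap → hour 12). The latest of these is hour 15, so flashcard drill runs hour 15 to 15 + 4 = hour 19.
Group study has to wait for flashcard drill (finishes hour 19); textbook reading (finishes hour 10). The latest of these is hour 19, so group study runs hour 19 to 19 + 3 = hour 22.
Final review cannot start until group study (finishes hour 22, plus 3-hour gap → hour 25); textbook reading (finishes hour 10); formula-sheet prep (finishes hour 12). The controlling bound is hour 25, so final review finishes at 25 + 7 = hour 32.
All tasks are finished once the last one completes. Finish times: Textbook reading at 10, Lecture review at 11, The problem set at 12, Flashcard drill at 19, Group study at 22, Formula-sheet prep at 12, Final review at 32. The latest is hour 32.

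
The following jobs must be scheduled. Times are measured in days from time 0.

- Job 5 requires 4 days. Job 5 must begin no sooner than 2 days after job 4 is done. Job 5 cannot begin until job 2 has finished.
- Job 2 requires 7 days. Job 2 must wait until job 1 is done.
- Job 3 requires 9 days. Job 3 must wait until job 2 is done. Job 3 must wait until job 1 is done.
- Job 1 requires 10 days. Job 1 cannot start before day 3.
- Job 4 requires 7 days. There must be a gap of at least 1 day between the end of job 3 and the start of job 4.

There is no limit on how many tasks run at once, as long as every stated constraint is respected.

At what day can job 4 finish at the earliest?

37

After its own release at day 3, job 1 can start at day 3 and finishes at day 13.
After job 1 (finishes day 13), job 2 can start at day 13 and finishes at day 20.
Job 3 needs all of job 2 (finishes day 20); job 1 (finishes day 13). That puts its earliest start at day 20; it finishes at 20 + 9 = day 29.
Job 4 waits on job 3 (finishes day 29, plus 1-day gap → day 30), so it starts at day 30 and finishes at 30 + 7 = day 37.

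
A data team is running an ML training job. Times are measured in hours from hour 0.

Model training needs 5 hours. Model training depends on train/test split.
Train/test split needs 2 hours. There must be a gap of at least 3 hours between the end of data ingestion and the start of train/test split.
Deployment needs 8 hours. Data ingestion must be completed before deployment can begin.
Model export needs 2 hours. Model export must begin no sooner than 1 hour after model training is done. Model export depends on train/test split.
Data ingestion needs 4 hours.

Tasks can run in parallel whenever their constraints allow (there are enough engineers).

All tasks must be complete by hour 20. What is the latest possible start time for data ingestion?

3

Nothing follows model export; the deadline of hour 20 is its only limit. It must start by 20 − 2 = hour 18.
Model training must finish before model export (must start by hour 18, minus 1-hour gap → hour 17). With a 5-hour duration, model training must start by 17 − 5 = hour 12.
For train/test split: model training (must start by hour 12); model export (must start by hour 18). The most restrictive is hour 12; with a 2-hour duration, train/test split must start by hour 10.
Nothing follows deployment; the deadline of hour 20 is its only limit. It must start by 20 − 8 = hour 12.
Data ingestion has several dependents: train/test split (must start by hour 10, minus 3-hour gap → hour 7); deployment (must start by hour 12). The earliest of those limits is hour 7, so data ingestion must start by 7 − 4 = hour 3.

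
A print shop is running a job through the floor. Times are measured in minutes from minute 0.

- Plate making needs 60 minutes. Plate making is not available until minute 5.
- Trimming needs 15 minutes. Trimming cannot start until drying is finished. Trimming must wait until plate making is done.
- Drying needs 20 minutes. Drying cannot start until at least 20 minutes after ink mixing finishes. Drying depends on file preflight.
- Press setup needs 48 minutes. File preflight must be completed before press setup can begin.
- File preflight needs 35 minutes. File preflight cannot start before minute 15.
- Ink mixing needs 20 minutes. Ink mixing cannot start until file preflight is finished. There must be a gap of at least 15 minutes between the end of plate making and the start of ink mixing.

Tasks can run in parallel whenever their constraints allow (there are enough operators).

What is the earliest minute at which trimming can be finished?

Plate making waits on its own release at minute 5, so it starts at minute 5 and finishes at 5 + 60 = minute 65.
File preflight cannot begin until its own release at minute 15. It runs from minute 15 to 15 + 35 = minute 50.
Ink mixing cannot start until file preflight (finishes minute 50); plate making (finishes minute 65, plus 15-minute gap → minute 80). The controlling bound is minute 80, so ink mixing finishes at 80 + 20 = minute 100.
Drying cannot start until ink mixing (finishes minute 100, plus 20-minute gap → minute 120); file preflight (finishes minute 50). The controlling bound is minute 120, so drying finishes at 120 + 20 = minute 140.
Trimming needs all of drying (finishes minute 140); plate making (finishes minute 65). That puts its earliest start at minute 140; it finishes at 140 + 15 = minute 155.

155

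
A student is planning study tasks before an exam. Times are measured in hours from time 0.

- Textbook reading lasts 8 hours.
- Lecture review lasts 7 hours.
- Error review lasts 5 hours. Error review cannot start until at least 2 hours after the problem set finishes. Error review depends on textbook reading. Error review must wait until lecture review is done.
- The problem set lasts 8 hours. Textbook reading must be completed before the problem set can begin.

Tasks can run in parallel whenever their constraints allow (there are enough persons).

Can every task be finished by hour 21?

No

Lecture review has no prerequisites, so it starts at hour 0 and finishes at hour 7.
Textbook reading has no prerequisites, so it starts at hour 0 and finishes at hour 8.
The problem set waits on textbook reading (finishes hour 8), so it starts at hour 8 and finishes at 8 + 8 = hour 16.
Error review cannot start until the problem set (finishes hour 16, plus 2-hour gap → hour 18); textbook reading (finishes hour 8); lecture review (finishes hour 7). The controlling bound is hour 18, so error review finishes at 18 + 5 = hour 23.
The earliest everything can be done is hour 23, which is after the deadline of 21, so it is not possible.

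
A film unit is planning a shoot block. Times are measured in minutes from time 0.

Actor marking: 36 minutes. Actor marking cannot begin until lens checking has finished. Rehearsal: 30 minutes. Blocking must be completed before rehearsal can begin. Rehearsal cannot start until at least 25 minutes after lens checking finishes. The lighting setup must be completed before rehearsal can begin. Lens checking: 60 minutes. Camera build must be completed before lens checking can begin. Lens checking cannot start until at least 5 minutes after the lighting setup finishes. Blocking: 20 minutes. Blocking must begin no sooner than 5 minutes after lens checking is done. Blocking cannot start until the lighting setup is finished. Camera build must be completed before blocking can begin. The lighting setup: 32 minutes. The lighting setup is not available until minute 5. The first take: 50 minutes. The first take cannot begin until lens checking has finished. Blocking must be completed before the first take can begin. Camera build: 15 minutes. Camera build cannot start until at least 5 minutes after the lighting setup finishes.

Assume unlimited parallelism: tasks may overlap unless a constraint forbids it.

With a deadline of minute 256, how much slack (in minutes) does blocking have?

64

The lighting setup cannot begin until its own release at minute 5. It runs from minute 5 to 5 + 32 = minute 37.
Camera build waits on the lighting setup (finishes minute 37, plus 5-minute gap → minute 42), so it starts at minute 42 and finishes at 42 + 15 = minute 57.
Lens checking has to wait for camera build (finishes minute 57); the lighting setup (finishes minute 37, plus 5-minute gap → minute 42). The latest of these is minute 57, so lens checking runs minute 57 to 57 + 60 = minute 117.
Blocking has to wait for lens checking (finishes minute 117, plus 5-minute gap → minute 122); the lighting setup (finishes minute 37); camera build (finishes minute 57). The latest of these is minute 122, so blocking runs minute 122 to 122 + 20 = minute 142.

Working backward from the deadline:
Nothing follows rehearsal; the deadline of minute 256 is its only limit. It must start by 256 − 30 = minute 226.
The first take must finish by minute 256; it takes 50 minutes, so it must start by 256 − 50 = minute 206.
Blocking must finish in time for rehearsal (must start by minute 226); the first take (must start by minute 206). The tightest is minute 206, so blocking must start by 206 − 20 = minute 186.
So blocking can start as early as minute 122 and as late as minute 186, giving 186 − 122 = 64 minutes of slack.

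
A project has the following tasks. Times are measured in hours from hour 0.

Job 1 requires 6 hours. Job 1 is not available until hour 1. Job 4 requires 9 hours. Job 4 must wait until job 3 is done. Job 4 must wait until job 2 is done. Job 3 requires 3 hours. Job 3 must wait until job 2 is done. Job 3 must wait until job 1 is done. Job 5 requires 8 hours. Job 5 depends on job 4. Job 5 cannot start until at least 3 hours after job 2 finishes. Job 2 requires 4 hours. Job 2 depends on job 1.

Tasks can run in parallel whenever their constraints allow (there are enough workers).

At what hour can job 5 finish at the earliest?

Job 1 waits on its own release at hour 1, so it starts at hour 1 and finishes at 1 + 6 = hour 7.
Job 2 waits on job 1 (finishes hour 7), so it starts at hour 7 and finishes at 7 + 4 = hour 11.
For job 3: job 2 (finishes hour 11); job 1 (finishes hour 7). Taking the maximum gives a start of hour 11, and it finishes at 11 + 3 = hour 14.
For job 4: job 3 (finishes hour 14); job 2 (finishes hour 11). Taking the maximum gives a start of hour 14, and it finishes at 14 + 9 = hour 23.
For job 5: job 4 (finishes hour 23); job 2 (finishes hour 11, plus 3-hour gap → hour 14). Taking the maximum gives a start of hour 23, and it finishes at 23 + 8 = hour 31.

31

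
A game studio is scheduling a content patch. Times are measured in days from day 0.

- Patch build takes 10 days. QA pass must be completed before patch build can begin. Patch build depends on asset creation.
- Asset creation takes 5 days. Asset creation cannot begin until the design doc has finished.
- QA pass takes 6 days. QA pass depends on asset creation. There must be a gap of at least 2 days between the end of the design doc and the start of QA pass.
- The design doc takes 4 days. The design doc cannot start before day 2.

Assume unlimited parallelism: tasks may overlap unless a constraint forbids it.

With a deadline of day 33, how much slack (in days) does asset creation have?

The design doc cannot begin until its own release at day 2. It runs from day 2 to 2 + 4 = day 6.
Asset creation waits on the design doc (finishes day 6), so it starts at day 6 and finishes at 6 + 5 = day 11.

Working backward from the deadline:
Patch build has no dependents, so it just needs to finish by day 33. Starting by 33 − 10 = day 23 achieves that.
Since patch build (must start by day 23) depends on it, QA pass must finish by day 23. Backing off its 6-day duration gives a latest start of day 17.
Asset creation must finish in time for QA pass (must start by day 17); patch build (must start by day 23). The tightest is day 17, so asset creation must start by 17 − 5 = day 12.
So asset creation can start as early as day 6 and as late as day 12, giving 12 − 6 = 6 days of slack.

6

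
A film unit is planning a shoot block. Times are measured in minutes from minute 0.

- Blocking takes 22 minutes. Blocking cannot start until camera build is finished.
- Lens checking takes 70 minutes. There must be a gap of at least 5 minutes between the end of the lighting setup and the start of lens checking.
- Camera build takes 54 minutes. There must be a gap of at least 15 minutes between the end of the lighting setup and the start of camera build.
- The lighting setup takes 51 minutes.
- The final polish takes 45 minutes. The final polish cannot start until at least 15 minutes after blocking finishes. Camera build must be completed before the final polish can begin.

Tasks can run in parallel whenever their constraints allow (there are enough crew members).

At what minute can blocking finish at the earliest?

The lighting setup has no prerequisites, so it starts at minute 0 and finishes at minute 51.
Camera build cannot begin until the lighting setup (finishes minute 51, plus 15-minute gap → minute 66). It runs from minute 66 to 66 + 54 = minute 120.
Blocking cannot begin until camera build (finishes minute 120). It runs from minute 120 to 120 + 22 = minute 142.

142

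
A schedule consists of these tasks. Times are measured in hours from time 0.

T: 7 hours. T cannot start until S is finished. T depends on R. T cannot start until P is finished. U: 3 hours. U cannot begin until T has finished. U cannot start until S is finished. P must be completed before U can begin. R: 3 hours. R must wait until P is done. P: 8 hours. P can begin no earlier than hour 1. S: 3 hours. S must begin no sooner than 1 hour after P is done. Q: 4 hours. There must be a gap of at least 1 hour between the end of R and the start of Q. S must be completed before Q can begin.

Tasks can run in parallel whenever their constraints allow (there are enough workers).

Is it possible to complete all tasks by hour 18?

After its own release at hour 1, P can start at hour 1 and finishes at hour 9.
After P (finishes hour 9, plus 1-hour gap → hour 10), S can start at hour 10 and finishes at hour 13.
R waits on P (finishes hour 9), so it starts at hour 9 and finishes at 9 + 3 = hour 12.
T needs all of S (finishes hour 13); R (finishes hour 12); P (finishes hour 9). That puts its earliest start at hour 13; it finishes at 13 + 7 = hour 20.
U has to wait for T (finishes hour 20); S (finishes hour 13); P (finishes hour 9). The latest of these is hour 20, so U runs hour 20 to 20 + 3 = hour 23.
For Q: R (finishes hour 12, plus 1-hour gap → hour 13); S (finishes hour 13). Taking the maximum gives a start of hour 13, and it finishes at 13 + 4 = hour 17.
The earliest everything can be done is hour 23, which is after the deadline of 18, so it is not possible.

No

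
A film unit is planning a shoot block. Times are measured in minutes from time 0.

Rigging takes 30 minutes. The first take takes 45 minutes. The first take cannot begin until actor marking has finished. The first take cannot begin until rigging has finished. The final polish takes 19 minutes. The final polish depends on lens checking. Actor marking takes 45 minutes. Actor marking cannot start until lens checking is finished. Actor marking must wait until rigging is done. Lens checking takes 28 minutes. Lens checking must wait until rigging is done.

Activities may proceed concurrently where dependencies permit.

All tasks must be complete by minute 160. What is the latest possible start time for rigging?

The first take must finish by minute 160; it takes 45 minutes, so it must start by 160 − 45 = minute 115.
Actor marking must finish before the first take (must start by minute 115). With a 45-minute duration, actor marking must start by 115 − 45 = minute 70.
The final polish must finish by minute 160; it takes 19 minutes, so it must start by 160 − 19 = minute 141.
Lens checking feeds actor marking (must start by minute 70); the final polish (must start by minute 141). Taking the minimum, lens checking must finish by minute 70 and start by 70 − 28 = minute 42.
Rigging must finish in time for lens checking (must start by minute 42); actor marking (must start by minute 70); the first take (must start by minute 115). The tightest is minute 42, so rigging must start by 42 − 30 = minute 12.

12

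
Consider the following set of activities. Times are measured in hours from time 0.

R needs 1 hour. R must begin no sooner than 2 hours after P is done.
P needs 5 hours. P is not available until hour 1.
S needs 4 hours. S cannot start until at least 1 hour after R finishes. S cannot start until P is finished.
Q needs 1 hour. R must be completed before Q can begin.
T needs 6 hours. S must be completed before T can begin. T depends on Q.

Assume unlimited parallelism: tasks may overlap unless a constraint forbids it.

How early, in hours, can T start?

P cannot begin until its own release at hour 1. It runs from hour 1 to 1 + 5 = hour 6.
After P (finishes hour 6, plus 2-hour gap → hour 8), R can start at hour 8 and finishes at hour 9.
S has to wait for R (finishes hour 9, plus 1-hour gap → hour 10); P (finishes hour 6). The latest of these is hour 10, so S runs hour 10 to 10 + 4 = hour 14.
Q cannot begin until R (finishes hour 9). It runs from hour 9 to 9 + 1 = hour 10.
T waits on S (finishes hour 14); Q (finishes hour 10). The latest of these is hour 14, which is the earliest T can start.

14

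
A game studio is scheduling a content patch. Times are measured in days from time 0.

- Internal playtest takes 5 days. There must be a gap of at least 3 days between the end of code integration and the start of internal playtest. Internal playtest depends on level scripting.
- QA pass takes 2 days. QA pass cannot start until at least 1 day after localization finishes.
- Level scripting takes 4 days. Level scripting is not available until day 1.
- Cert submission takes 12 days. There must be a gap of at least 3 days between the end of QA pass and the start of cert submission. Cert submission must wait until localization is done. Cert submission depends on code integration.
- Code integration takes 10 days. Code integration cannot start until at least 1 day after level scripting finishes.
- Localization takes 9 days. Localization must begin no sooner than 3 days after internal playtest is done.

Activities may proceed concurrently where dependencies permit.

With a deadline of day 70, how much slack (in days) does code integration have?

16

Level scripting waits on its own release at day 1, so it starts at day 1 and finishes at 1 + 4 = day 5.
Code integration cannot begin until level scripting (finishes day 5, plus 1-day gap → day 6). It runs from day 6 to 6 + 10 = day 16.

Working backward from the deadline:
Nothing follows cert submission; the deadline of day 70 is its only limit. It must start by 70 − 12 = day 58.
QA pass has to be done before cert submission (must start by day 58, minus 3-day gap → day 55). That means finishing by day 55, i.e. starting by 55 − 2 = day 53.
Localization feeds QA pass (must start by day 53, minus 1-day gap → day 52); cert submission (must start by day 58). Taking the minimum, localization must finish by day 52 and start by 52 − 9 = day 43.
Internal playtest must finish before localization (must start by day 43, minus 3-day gap → day 40). With a 5-day duration, internal playtest must start by 40 − 5 = day 35.
Code integration has several dependents: internal playtest (must start by day 35, minus 3-day gap → day 32); cert submission (must start by day 58). The earliest of those limits is day 32, so code integration must start by 32 − 10 = day 22.
So code integration can start as early as day 6 and as late as day 22, giving 22 − 6 = 16 days of slack.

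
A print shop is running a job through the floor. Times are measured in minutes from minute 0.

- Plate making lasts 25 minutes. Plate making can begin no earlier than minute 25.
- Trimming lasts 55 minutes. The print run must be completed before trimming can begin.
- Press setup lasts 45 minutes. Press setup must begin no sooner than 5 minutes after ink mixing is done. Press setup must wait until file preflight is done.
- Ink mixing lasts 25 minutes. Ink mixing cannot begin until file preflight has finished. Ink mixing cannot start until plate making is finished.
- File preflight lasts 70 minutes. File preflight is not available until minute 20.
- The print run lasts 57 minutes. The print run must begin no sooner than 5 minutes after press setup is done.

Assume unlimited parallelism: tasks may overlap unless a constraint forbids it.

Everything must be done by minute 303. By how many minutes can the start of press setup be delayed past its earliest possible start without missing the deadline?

After its own release at minute 25, plate making can start at minute 25 and finishes at minute 50.
File preflight cannot begin until its own release at minute 20. It runs from minute 20 to 20 + 70 = minute 90.
Ink mixing cannot start until file preflight (finishes minute 90); plate making (finishes minute 50). The controlling bound is minute 90, so ink mixing finishes at 90 + 25 = minute 115.
Press setup needs all of ink mixing (finishes minute 115, plus 5-minute gap → minute 120); file preflight (finishes minute 90). That puts its earliest start at minute 120; it finishes at 120 + 45 = minute 165.

Working backward from the deadline:
Trimming has no dependents, so it just needs to finish by minute 303. Starting by 303 − 55 = minute 248 achieves that.
Since trimming (must start by minute 248) depends on it, the print run must finish by minute 248. Backing off its 57-minute duration gives a latest start of minute 191.
Press setup feeds into the print run (must start by minute 191, minus 5-minute gap → minute 186); so press setup must finish by minute 186 and therefore start by minute 141.
So press setup can start as early as minute 120 and as late as minute 141, giving 141 − 120 = 21 minutes of slack.

21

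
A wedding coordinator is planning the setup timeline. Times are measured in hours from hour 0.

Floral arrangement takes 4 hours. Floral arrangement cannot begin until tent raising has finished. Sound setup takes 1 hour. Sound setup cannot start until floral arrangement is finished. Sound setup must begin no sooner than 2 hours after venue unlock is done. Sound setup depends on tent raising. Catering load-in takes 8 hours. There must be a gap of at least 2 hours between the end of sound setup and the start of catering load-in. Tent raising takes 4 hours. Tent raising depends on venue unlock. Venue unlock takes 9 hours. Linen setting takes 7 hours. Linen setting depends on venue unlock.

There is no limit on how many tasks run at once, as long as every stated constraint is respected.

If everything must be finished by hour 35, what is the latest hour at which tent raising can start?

16

To finish by hour 35, catering load-in (duration 8) must start no later than hour 27.
Sound setup must finish before catering load-in (must start by hour 27, minus 2-hour gap → hour 25). With a 1-hour duration, sound setup must start by 25 − 1 = hour 24.
Floral arrangement feeds into sound setup (must start by hour 24); so floral arrangement must finish by hour 24 and therefore start by hour 20.
For tent raising: floral arrangement (must start by hour 20); sound setup (must start by hour 24). The most restrictive is hour 20; with a 4-hour duration, tent raising must start by hour 16.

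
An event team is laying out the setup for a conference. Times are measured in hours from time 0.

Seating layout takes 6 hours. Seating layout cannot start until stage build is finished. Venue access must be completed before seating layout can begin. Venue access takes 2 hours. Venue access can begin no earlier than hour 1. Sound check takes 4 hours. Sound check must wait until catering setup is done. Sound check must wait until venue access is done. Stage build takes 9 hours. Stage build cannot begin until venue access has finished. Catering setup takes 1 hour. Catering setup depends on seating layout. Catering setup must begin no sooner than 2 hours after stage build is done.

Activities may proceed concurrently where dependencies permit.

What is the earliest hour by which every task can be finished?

23

After its own release at hour 1, venue access can start at hour 1 and finishes at hour 3.
Stage build waits on venue access (finishes hour 3), so it starts at hour 3 and finishes at 3 + 9 = hour 12.
Seating layout needs all of stage build (finishes hour 12); venue access (finishes hour 3). That puts its earliest start at hour 12; it finishes at 12 + 6 = hour 18.
Catering setup has to wait for seating layout (finishes hour 18); stage build (finishes hour 12, plus 2-hour gap → hour 14). The latest of these is hour 18, so catering setup runs hour 18 to 18 + 1 = hour 19.
Sound check needs all of catering setup (finishes hour 19); venue access (finishes hour 3). That puts its earliest start at hour 19; it finishes at 19 + 4 = hour 23.
All tasks are finished once the last one completes. Finish times: Venue access at 3, Stage build at 12, Seating layout at 18, Catering setup at 19, Sound check at 23. The latest is hour 23.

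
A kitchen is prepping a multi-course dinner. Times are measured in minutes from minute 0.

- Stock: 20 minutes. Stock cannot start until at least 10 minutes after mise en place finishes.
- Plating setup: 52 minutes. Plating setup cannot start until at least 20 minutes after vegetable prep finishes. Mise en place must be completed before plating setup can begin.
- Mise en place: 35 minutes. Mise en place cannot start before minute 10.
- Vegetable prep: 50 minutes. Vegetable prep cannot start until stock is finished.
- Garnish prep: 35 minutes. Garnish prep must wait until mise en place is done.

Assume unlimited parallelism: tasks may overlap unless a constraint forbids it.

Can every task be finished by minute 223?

Mise en place cannot begin until its own release at minute 10. It runs from minute 10 to 10 + 35 = minute 45.
Garnish prep cannot begin until mise en place (finishes minute 45). It runs from minute 45 to 45 + 35 = minute 80.
Stock waits on mise en place (finishes minute 45, plus 10-minute gap → minute 55), so it starts at minute 55 and finishes at 55 + 20 = minute 75.
Vegetable prep cannot begin until stock (finishes minute 75). It runs from minute 75 to 75 + 50 = minute 125.
Plating setup needs all of vegetable prep (finishes minute 125, plus 20-minute gap → minute 145); mise en place (finishes minute 45). That puts its earliest start at minute 145; it finishes at 145 + 52 = minute 197.
Every task is finished by minute 197, which is no later than the deadline of 223, so the schedule is feasible.

Yes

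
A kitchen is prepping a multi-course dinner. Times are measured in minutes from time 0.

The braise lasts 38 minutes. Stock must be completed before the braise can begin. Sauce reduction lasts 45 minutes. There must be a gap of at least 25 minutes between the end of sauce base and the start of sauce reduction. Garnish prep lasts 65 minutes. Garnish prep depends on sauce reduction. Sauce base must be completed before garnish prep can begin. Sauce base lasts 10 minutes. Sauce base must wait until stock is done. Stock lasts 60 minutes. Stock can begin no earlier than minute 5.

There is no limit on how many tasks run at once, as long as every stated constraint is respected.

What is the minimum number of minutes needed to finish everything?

210

Stock cannot begin until its own release at minute 5. It runs from minute 5 to 5 + 60 = minute 65.
The braise waits on stock (finishes minute 65), so it starts at minute 65 and finishes at 65 + 38 = minute 103.
Sauce base waits on stock (finishes minute 65), so it starts at minute 65 and finishes at 65 + 10 = minute 75.
Sauce reduction cannot begin until sauce base (finishes minute 75, plus 25-minute gap → minute 100). It runs from minute 100 to 100 + 45 = minute 145.
Garnish prep has to wait for sauce reduction (finishes minute 145); sauce base (finishes minute 75). The latest of these is minute 145, so garnish prep runs minute 145 to 145 + 65 = minute 210.
All tasks are finished once the last one completes. Finish times: Stock at 65, Sauce base at 75, The braise at 103, Sauce reduction at 145, Garnish prep at 210. The latest is minute 210.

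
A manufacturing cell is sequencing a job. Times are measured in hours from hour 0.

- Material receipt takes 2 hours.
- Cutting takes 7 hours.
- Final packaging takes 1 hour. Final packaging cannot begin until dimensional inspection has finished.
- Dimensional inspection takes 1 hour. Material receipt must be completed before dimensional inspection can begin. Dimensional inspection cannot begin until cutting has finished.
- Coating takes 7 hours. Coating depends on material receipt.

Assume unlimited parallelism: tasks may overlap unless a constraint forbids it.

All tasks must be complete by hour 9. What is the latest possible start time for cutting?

0

Final packaging has no dependents, so it just needs to finish by hour 9. Starting by 9 − 1 = hour 8 achieves that.
Since final packaging (must start by hour 8) depends on it, dimensional inspection must finish by hour 8. Backing off its 1-hour duration gives a latest start of hour 7.
Cutting must finish before dimensional inspection (must start by hour 7). With a 7-hour duration, cutting must start by 7 − 7 = hour 0.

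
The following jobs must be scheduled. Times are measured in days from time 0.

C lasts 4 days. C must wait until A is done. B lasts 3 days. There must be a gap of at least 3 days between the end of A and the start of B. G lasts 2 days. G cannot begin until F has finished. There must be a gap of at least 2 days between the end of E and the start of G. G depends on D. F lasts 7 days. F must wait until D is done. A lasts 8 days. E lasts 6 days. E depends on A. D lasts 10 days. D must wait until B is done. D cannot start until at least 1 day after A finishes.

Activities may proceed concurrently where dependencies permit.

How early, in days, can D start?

14

Nothing blocks A, so it runs from day 0 to day 8.
B waits on A (finishes day 8, plus 3-day gap → day 11), so it starts at day 11 and finishes at 11 + 3 = day 14.
D waits on B (finishes day 14); A (finishes day 8, plus 1-day gap → day 9). The latest of these is day 14, which is the earliest D can start.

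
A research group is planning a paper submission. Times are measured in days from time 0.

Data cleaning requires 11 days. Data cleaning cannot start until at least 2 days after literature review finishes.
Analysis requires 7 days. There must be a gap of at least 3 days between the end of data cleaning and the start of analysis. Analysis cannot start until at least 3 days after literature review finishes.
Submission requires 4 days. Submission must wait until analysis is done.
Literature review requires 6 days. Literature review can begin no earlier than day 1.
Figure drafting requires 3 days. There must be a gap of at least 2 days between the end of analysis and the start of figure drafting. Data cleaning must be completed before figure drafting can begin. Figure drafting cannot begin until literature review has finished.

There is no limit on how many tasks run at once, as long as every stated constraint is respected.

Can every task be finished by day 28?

No

Literature review waits on its own release at day 1, so it starts at day 1 and finishes at 1 + 6 = day 7.
Data cleaning cannot begin until literature review (finishes day 7, plus 2-day gap → day 9). It runs from day 9 to 9 + 11 = day 20.
Analysis needs all of data cleaning (finishes day 20, plus 3-day gap → day 23); literature review (finishes day 7, plus 3-day gap → day 10). That puts its earliest start at day 23; it finishes at 23 + 7 = day 30.
Submission waits on analysis (finishes day 30), so it starts at day 30 and finishes at 30 + 4 = day 34.
For figure drafting: analysis (finishes day 30, plus 2-day gap → day 32); data cleaning (finishes day 20); literature review (finishes day 7). Taking the maximum gives a start of day 32, and it finishes at 32 + 3 = day 35.
The earliest everything can be done is day 35, which is after the deadline of 28, so it is not possible.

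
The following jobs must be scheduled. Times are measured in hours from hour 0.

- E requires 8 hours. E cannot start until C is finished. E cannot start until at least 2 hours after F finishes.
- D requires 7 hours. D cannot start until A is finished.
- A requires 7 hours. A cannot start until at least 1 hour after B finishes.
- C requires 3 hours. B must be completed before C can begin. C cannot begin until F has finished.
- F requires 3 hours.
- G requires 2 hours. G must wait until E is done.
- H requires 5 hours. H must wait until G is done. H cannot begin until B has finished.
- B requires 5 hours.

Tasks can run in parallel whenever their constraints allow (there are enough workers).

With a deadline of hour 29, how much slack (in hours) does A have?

B has no prerequisites, so it starts at hour 0 and finishes at hour 5.
After B (finishes hour 5, plus 1-hour gap → hour 6), A can start at hour 6 and finishes at hour 13.

Working backward from the deadline:
D has no dependents, so it just needs to finish by hour 29. Starting by 29 − 7 = hour 22 achieves that.
A feeds into D (must start by hour 22); so A must finish by hour 22 and therefore start by hour 15.
So A can start as early as hour 6 and as late as hour 15, giving 15 − 6 = 9 hours of slack.

9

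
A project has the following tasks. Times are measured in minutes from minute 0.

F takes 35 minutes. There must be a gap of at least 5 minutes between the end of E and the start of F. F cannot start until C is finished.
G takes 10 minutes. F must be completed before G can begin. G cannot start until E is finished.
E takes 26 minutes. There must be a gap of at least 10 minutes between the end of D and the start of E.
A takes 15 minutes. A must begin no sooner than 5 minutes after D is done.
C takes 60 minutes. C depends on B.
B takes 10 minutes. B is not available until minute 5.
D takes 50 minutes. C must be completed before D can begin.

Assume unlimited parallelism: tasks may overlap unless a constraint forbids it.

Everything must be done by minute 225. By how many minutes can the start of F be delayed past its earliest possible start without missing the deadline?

B cannot begin until its own release at minute 5. It runs from minute 5 to 5 + 10 = minute 15.
C waits on B (finishes minute 15), so it starts at minute 15 and finishes at 15 + 60 = minute 75.
D cannot begin until C (finishes minute 75). It runs from minute 75 to 75 + 50 = minute 125.
E cannot begin until D (finishes minute 125, plus 10-minute gap → minute 135). It runs from minute 135 to 135 + 26 = minute 161.
F cannot start until E (finishes minute 161, plus 5-minute gap → minute 166); C (finishes minute 75). The controlling bound is minute 166, so F finishes at 166 + 35 = minute 201.

Working backward from the deadline:
G has no dependents, so it just needs to finish by minute 225. Starting by 225 − 10 = minute 215 achieves that.
F has to be done before G (must start by minute 215). That means finishing by minute 215, i.e. starting by 215 − 35 = minute 180.
So F can start as early as minute 166 and as late as minute 180, giving 180 − 166 = 14 minutes of slack.

14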